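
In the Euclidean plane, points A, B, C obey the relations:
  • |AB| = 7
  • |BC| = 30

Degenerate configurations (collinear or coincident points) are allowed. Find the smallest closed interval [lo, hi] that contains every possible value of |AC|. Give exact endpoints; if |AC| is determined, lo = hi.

|AC| ∈ [23, 37]  (≈ [23.0000, 37.0000])

|AB| ∈ {7}
|BC| ∈ {30}
|AC| ∈ [23, 37]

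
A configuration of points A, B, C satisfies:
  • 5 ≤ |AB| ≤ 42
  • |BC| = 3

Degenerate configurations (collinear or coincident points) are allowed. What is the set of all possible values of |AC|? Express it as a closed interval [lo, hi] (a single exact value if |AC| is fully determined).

|AB| ∈ [5, 42]
|BC| ∈ {3}
|AC| ∈ [2, 45]

|AC| ∈ [2, 45]  (≈ [2.0000, 45.0000])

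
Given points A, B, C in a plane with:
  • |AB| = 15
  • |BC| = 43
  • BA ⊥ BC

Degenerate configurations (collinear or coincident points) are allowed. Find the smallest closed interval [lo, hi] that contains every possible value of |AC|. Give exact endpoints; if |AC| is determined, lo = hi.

|AB| ∈ {15}
|BC| ∈ {43}
|AC| ∈ {√(2074)}

|AC| = √(2074)  (≈ 45.5412)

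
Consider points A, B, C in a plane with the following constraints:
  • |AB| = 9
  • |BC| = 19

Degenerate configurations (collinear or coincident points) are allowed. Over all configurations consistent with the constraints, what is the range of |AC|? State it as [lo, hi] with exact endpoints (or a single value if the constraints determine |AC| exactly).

|AB| ∈ {9}
|BC| ∈ {19}
|AC| ∈ [10, 28]

|AC| ∈ [10, 28]  (≈ [10.0000, 28.0000])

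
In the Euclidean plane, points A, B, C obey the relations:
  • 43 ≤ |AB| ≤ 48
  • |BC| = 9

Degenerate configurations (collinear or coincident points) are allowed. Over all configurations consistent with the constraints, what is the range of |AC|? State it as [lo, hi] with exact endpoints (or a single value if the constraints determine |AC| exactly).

|AB| ∈ [43, 48]
|BC| ∈ {9}
|AC| ∈ [34, 57]

|AC| ∈ [34, 57]  (≈ [34.0000, 57.0000])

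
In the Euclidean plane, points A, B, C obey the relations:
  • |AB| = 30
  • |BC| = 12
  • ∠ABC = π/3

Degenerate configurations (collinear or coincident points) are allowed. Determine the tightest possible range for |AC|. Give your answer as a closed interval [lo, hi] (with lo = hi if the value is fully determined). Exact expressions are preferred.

|AB| ∈ {30}
|BC| ∈ {12}
|AC| ∈ {6·√(19)}

|AC| = 6·√(19)  (≈ 26.1534)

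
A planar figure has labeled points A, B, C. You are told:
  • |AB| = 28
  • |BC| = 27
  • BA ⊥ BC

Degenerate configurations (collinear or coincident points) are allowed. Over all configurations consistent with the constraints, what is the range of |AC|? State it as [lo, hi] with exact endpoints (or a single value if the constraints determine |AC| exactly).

|AC| = √(1513)  (≈ 38.8973)

|AB| ∈ {28}
|BC| ∈ {27}
|AC| ∈ {√(1513)}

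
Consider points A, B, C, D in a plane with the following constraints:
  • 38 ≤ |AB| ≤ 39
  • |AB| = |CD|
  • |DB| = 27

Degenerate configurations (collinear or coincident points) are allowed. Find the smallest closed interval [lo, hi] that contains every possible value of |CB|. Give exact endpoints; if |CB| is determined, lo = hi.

|CB| ∈ [11, 66]  (≈ [11.0000, 66.0000])

|AB| ∈ [38, 39]
|BD| ∈ {27}
|CD| ∈ [38, 39]
|AD| ∈ [11, 66]
|BC| ∈ [11, 66]
|AC| ∈ [0, 105]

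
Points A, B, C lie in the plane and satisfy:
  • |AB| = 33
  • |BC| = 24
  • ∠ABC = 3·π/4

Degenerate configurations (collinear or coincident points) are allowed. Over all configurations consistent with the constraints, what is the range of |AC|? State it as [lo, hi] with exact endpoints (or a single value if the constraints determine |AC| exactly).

|AB| ∈ {33}
|BC| ∈ {24}
|AC| ∈ {3·√(88·√(2) + 185)}

|AC| = 3·√(88·√(2) + 185)  (≈ 52.7736)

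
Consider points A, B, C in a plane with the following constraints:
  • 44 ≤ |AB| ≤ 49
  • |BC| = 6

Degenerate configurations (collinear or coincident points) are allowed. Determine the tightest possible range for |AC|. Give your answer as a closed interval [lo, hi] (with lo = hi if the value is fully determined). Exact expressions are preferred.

|AC| ∈ [38, 55]  (≈ [38.0000, 55.0000])

|AB| ∈ [44, 49]
|BC| ∈ {6}
|AC| ∈ [38, 55]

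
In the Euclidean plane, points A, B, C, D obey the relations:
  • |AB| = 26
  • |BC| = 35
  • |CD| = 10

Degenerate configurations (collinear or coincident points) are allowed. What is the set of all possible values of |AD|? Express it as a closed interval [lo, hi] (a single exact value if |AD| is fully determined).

|AB| ∈ {26}
|BC| ∈ {35}
|CD| ∈ {10}
|AC| ∈ [9, 61]
|BD| ∈ [25, 45]
|AD| ∈ [0, 71]

|AD| ∈ [0, 71]  (≈ [0.0000, 71.0000])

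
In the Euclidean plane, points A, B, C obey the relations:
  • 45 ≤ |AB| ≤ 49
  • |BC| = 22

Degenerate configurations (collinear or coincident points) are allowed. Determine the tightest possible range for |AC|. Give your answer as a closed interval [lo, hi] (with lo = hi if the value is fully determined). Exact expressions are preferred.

|AB| ∈ [45, 49]
|BC| ∈ {22}
|AC| ∈ [23, 71]

|AC| ∈ [23, 71]  (≈ [23.0000, 71.0000])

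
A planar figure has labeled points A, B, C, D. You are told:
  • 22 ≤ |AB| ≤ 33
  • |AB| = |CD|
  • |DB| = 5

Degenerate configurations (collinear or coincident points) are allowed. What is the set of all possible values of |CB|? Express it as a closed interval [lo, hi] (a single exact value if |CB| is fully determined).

|CB| ∈ [17, 38]  (≈ [17.0000, 38.0000])

|AB| ∈ [22, 33]
|BD| ∈ {5}
|CD| ∈ [22, 33]
|AD| ∈ [17, 38]
|BC| ∈ [17, 38]
|AC| ∈ [0, 71]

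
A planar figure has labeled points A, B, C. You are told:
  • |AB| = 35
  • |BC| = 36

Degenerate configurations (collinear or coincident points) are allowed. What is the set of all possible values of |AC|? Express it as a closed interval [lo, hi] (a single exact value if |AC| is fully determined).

|AC| ∈ [1, 71]  (≈ [1.0000, 71.0000])

|AB| ∈ {35}
|BC| ∈ {36}
|AC| ∈ [1, 71]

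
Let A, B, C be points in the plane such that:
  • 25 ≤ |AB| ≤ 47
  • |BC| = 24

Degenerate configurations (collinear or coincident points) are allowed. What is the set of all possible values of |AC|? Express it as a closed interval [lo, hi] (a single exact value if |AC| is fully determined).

|AC| ∈ [1, 71]  (≈ [1.0000, 71.0000])

|AB| ∈ [25, 47]
|BC| ∈ {24}
|AC| ∈ [1, 71]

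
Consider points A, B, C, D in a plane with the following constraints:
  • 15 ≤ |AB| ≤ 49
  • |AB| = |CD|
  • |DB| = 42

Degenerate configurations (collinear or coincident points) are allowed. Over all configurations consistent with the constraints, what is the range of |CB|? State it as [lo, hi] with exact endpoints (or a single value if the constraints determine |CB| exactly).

|CB| ∈ [0, 91]  (≈ [0.0000, 91.0000])

|AB| ∈ [15, 49]
|BD| ∈ {42}
|CD| ∈ [15, 49]
|AD| ∈ [0, 91]
|BC| ∈ [0, 91]
|AC| ∈ [0, 140]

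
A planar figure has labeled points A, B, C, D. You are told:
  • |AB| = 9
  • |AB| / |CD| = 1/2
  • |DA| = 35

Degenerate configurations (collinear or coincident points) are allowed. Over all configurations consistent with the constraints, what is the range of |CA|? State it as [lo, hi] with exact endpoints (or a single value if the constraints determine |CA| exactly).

|CA| ∈ [17, 53]  (≈ [17.0000, 53.0000])

|AB| ∈ {9}
|AD| ∈ {35}
|CD| ∈ {18}
|BD| ∈ [26, 44]
|AC| ∈ [17, 53]
|BC| ∈ [8, 62]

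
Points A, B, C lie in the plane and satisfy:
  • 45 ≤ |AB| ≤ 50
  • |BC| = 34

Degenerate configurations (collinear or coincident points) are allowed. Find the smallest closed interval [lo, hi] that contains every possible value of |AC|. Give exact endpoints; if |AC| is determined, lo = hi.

|AB| ∈ [45, 50]
|BC| ∈ {34}
|AC| ∈ [11, 84]

|AC| ∈ [11, 84]  (≈ [11.0000, 84.0000])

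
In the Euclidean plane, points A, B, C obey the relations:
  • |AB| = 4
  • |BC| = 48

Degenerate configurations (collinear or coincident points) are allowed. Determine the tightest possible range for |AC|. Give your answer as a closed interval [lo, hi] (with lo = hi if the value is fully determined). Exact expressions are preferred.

|AC| ∈ [44, 52]  (≈ [44.0000, 52.0000])

|AB| ∈ {4}
|BC| ∈ {48}
|AC| ∈ [44, 52]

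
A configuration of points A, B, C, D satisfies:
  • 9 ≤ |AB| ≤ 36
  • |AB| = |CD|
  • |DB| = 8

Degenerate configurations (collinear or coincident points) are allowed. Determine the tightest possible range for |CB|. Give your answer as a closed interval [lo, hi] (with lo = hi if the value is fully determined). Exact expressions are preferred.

|CB| ∈ [1, 44]  (≈ [1.0000, 44.0000])

|AB| ∈ [9, 36]
|BD| ∈ {8}
|CD| ∈ [9, 36]
|AD| ∈ [1, 44]
|BC| ∈ [1, 44]
|AC| ∈ [0, 80]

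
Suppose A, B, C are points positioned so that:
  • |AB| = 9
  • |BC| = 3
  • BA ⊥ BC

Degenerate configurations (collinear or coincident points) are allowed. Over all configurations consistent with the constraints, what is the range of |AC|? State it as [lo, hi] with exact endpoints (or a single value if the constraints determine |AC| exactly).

|AB| ∈ {9}
|BC| ∈ {3}
|AC| ∈ {3·√(10)}

|AC| = 3·√(10)  (≈ 9.4868)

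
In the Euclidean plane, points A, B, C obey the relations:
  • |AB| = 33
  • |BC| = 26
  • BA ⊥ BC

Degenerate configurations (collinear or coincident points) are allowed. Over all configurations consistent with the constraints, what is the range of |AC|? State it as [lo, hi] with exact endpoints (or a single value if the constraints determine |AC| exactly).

|AB| ∈ {33}
|BC| ∈ {26}
|AC| ∈ {√(1765)}

|AC| = √(1765)  (≈ 42.0119)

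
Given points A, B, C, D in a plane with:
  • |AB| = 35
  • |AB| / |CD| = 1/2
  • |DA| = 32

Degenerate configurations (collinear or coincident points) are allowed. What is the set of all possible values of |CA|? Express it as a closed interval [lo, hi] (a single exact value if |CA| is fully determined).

|AB| ∈ {35}
|AD| ∈ {32}
|CD| ∈ {70}
|BD| ∈ [3, 67]
|AC| ∈ [38, 102]
|BC| ∈ [3, 137]

|CA| ∈ [38, 102]  (≈ [38.0000, 102.0000])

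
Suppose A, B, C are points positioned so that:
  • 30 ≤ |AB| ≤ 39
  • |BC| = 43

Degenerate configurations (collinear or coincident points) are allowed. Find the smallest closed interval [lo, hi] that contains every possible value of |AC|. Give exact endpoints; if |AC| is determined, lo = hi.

|AB| ∈ [30, 39]
|BC| ∈ {43}
|AC| ∈ [4, 82]

|AC| ∈ [4, 82]  (≈ [4.0000, 82.0000])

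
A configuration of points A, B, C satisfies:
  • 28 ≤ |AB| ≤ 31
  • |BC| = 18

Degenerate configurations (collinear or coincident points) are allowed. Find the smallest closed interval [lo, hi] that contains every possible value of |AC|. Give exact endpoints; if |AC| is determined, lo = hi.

|AB| ∈ [28, 31]
|BC| ∈ {18}
|AC| ∈ [10, 49]

|AC| ∈ [10, 49]  (≈ [10.0000, 49.0000])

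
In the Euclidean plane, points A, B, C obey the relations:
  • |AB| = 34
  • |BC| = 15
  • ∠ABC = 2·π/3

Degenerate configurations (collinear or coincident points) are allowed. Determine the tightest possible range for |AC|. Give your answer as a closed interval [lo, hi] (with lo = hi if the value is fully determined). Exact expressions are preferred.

|AC| = √(1891)  (≈ 43.4856)

|AB| ∈ {34}
|BC| ∈ {15}
|AC| ∈ {√(1891)}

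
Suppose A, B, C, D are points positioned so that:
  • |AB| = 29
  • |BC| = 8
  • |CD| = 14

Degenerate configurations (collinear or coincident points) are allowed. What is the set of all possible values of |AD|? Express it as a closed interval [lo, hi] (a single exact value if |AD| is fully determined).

|AD| ∈ [7, 51]  (≈ [7.0000, 51.0000])

|AB| ∈ {29}
|BC| ∈ {8}
|CD| ∈ {14}
|AC| ∈ [21, 37]
|BD| ∈ [6, 22]
|AD| ∈ [7, 51]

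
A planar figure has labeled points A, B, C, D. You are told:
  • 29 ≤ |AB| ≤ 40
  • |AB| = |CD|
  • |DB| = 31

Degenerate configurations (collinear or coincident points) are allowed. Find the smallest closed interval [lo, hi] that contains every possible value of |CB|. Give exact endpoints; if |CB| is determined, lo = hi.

|AB| ∈ [29, 40]
|BD| ∈ {31}
|CD| ∈ [29, 40]
|AD| ∈ [0, 71]
|BC| ∈ [0, 71]
|AC| ∈ [0, 111]

|CB| ∈ [0, 71]  (≈ [0.0000, 71.0000])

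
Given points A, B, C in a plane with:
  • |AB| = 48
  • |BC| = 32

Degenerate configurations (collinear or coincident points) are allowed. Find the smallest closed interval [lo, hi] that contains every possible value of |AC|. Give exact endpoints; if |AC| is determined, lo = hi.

|AC| ∈ [16, 80]  (≈ [16.0000, 80.0000])

|AB| ∈ {48}
|BC| ∈ {32}
|AC| ∈ [16, 80]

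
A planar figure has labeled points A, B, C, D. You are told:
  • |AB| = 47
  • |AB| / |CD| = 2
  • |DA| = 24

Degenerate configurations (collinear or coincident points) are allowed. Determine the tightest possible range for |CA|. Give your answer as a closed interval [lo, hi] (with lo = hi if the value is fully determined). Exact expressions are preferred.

|AB| ∈ {47}
|AD| ∈ {24}
|CD| ∈ {47/2}
|BD| ∈ [23, 71]
|AC| ∈ [1/2, 95/2]
|BC| ∈ [0, 189/2]

|CA| ∈ [1/2, 95/2]  (≈ [0.5000, 47.5000])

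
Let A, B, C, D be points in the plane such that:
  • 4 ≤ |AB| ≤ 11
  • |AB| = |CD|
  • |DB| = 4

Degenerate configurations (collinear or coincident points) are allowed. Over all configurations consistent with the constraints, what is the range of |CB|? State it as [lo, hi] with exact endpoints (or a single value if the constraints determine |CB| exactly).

|AB| ∈ [4, 11]
|BD| ∈ {4}
|CD| ∈ [4, 11]
|AD| ∈ [0, 15]
|BC| ∈ [0, 15]
|AC| ∈ [0, 26]

|CB| ∈ [0, 15]  (≈ [0.0000, 15.0000])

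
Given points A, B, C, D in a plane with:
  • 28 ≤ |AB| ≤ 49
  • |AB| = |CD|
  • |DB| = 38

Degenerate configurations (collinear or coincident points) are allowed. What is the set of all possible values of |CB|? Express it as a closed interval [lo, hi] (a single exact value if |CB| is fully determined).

|CB| ∈ [0, 87]  (≈ [0.0000, 87.0000])

|AB| ∈ [28, 49]
|BD| ∈ {38}
|CD| ∈ [28, 49]
|AD| ∈ [0, 87]
|BC| ∈ [0, 87]
|AC| ∈ [0, 136]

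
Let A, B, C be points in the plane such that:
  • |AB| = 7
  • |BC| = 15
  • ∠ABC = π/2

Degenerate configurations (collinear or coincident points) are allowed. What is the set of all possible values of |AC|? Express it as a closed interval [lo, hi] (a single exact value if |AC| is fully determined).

|AB| ∈ {7}
|BC| ∈ {15}
|AC| ∈ {√(274)}

|AC| = √(274)  (≈ 16.5529)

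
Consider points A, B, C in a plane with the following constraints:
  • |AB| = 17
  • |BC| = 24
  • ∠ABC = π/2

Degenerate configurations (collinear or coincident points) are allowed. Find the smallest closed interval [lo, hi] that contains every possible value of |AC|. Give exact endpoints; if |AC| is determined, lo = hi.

|AC| = √(865)  (≈ 29.4109)

|AB| ∈ {17}
|BC| ∈ {24}
|AC| ∈ {√(865)}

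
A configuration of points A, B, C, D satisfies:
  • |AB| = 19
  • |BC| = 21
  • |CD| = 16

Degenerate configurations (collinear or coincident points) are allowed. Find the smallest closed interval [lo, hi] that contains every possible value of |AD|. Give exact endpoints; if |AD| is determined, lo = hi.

|AB| ∈ {19}
|BC| ∈ {21}
|CD| ∈ {16}
|AC| ∈ [2, 40]
|BD| ∈ [5, 37]
|AD| ∈ [0, 56]

|AD| ∈ [0, 56]  (≈ [0.0000, 56.0000])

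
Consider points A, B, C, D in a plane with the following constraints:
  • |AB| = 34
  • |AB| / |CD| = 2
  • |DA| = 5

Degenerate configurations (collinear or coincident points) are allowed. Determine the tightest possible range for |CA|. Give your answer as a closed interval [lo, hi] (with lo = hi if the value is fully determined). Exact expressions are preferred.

|CA| ∈ [12, 22]  (≈ [12.0000, 22.0000])

|AB| ∈ {34}
|AD| ∈ {5}
|CD| ∈ {17}
|BD| ∈ [29, 39]
|AC| ∈ [12, 22]
|BC| ∈ [12, 56]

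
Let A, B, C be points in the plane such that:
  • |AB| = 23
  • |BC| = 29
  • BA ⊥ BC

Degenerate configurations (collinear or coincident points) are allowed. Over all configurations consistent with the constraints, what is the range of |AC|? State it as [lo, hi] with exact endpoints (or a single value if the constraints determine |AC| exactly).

|AC| = √(1370)  (≈ 37.0135)

|AB| ∈ {23}
|BC| ∈ {29}
|AC| ∈ {√(1370)}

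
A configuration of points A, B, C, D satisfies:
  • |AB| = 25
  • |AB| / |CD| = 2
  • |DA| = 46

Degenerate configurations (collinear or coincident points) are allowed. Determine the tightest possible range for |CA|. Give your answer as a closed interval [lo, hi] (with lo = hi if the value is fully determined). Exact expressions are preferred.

|AB| ∈ {25}
|AD| ∈ {46}
|CD| ∈ {25/2}
|BD| ∈ [21, 71]
|AC| ∈ [67/2, 117/2]
|BC| ∈ [17/2, 167/2]

|CA| ∈ [67/2, 117/2]  (≈ [33.5000, 58.5000])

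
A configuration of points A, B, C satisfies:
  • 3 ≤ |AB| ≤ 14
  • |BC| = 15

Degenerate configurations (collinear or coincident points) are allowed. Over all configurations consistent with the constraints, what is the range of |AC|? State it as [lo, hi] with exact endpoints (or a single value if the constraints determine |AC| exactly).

|AC| ∈ [1, 29]  (≈ [1.0000, 29.0000])

|AB| ∈ [3, 14]
|BC| ∈ {15}
|AC| ∈ [1, 29]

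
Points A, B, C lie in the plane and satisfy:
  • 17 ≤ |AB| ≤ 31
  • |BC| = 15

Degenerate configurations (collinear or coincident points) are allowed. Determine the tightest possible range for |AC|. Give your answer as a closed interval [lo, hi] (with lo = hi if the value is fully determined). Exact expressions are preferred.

|AC| ∈ [2, 46]  (≈ [2.0000, 46.0000])

|AB| ∈ [17, 31]
|BC| ∈ {15}
|AC| ∈ [2, 46]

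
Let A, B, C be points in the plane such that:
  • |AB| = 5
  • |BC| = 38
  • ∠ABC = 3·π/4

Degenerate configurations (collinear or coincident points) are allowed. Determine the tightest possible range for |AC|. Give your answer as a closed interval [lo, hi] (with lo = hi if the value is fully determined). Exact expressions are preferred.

|AB| ∈ {5}
|BC| ∈ {38}
|AC| ∈ {√(190·√(2) + 1469)}

|AC| = √(190·√(2) + 1469)  (≈ 41.6857)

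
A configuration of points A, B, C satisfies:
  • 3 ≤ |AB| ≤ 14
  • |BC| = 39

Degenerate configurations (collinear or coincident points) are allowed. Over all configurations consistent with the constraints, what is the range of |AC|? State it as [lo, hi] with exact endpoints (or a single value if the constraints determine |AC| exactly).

|AB| ∈ [3, 14]
|BC| ∈ {39}
|AC| ∈ [25, 53]

|AC| ∈ [25, 53]  (≈ [25.0000, 53.0000])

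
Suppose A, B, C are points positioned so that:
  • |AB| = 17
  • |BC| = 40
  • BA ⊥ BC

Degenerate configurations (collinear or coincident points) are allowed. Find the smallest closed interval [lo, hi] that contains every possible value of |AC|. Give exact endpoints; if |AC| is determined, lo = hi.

|AB| ∈ {17}
|BC| ∈ {40}
|AC| ∈ {√(1889)}

|AC| = √(1889)  (≈ 43.4626)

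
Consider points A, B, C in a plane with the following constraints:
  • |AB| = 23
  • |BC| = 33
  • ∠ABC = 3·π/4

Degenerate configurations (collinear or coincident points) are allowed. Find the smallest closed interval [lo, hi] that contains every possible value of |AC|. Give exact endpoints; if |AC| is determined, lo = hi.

|AB| ∈ {23}
|BC| ∈ {33}
|AC| ∈ {√(759·√(2) + 1618)}

|AC| = √(759·√(2) + 1618)  (≈ 51.8786)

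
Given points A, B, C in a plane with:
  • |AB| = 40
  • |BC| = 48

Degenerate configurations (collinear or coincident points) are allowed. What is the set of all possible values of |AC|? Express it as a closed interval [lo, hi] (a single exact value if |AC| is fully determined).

|AC| ∈ [8, 88]  (≈ [8.0000, 88.0000])

|AB| ∈ {40}
|BC| ∈ {48}
|AC| ∈ [8, 88]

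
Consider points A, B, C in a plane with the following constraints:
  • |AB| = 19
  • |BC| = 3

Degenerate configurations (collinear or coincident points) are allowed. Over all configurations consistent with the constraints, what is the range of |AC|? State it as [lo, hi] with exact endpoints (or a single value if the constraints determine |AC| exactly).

|AC| ∈ [16, 22]  (≈ [16.0000, 22.0000])

|AB| ∈ {19}
|BC| ∈ {3}
|AC| ∈ [16, 22]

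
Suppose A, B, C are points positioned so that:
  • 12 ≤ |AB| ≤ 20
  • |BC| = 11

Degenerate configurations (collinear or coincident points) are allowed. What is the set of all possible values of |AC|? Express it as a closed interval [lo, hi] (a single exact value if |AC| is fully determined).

|AB| ∈ [12, 20]
|BC| ∈ {11}
|AC| ∈ [1, 31]

|AC| ∈ [1, 31]  (≈ [1.0000, 31.0000])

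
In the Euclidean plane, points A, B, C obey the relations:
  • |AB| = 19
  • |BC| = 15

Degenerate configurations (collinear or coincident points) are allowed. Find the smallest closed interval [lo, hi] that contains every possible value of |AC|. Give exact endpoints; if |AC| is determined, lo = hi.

|AC| ∈ [4, 34]  (≈ [4.0000, 34.0000])

|AB| ∈ {19}
|BC| ∈ {15}
|AC| ∈ [4, 34]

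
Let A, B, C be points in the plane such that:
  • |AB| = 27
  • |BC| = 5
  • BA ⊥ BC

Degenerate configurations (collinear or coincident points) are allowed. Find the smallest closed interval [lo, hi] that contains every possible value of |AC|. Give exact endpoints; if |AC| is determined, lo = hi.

|AC| = √(754)  (≈ 27.4591)

|AB| ∈ {27}
|BC| ∈ {5}
|AC| ∈ {√(754)}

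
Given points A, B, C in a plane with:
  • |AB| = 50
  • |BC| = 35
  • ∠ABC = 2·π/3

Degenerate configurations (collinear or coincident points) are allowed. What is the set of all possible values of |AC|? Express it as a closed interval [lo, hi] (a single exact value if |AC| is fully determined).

|AC| = 5·√(219)  (≈ 73.9932)

|AB| ∈ {50}
|BC| ∈ {35}
|AC| ∈ {5·√(219)}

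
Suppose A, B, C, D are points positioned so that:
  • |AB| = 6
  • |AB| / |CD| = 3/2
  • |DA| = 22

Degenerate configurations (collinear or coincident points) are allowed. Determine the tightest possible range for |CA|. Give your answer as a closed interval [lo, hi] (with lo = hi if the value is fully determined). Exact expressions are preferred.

|CA| ∈ [18, 26]  (≈ [18.0000, 26.0000])

|AB| ∈ {6}
|AD| ∈ {22}
|CD| ∈ {4}
|BD| ∈ [16, 28]
|AC| ∈ [18, 26]
|BC| ∈ [12, 32]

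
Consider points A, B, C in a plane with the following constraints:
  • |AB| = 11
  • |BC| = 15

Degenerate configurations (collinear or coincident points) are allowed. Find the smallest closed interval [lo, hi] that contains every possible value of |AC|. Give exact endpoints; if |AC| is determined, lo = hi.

|AC| ∈ [4, 26]  (≈ [4.0000, 26.0000])

|AB| ∈ {11}
|BC| ∈ {15}
|AC| ∈ [4, 26]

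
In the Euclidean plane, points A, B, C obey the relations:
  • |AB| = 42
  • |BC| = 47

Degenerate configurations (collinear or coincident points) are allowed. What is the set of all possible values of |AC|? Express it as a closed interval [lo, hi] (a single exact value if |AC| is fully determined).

|AB| ∈ {42}
|BC| ∈ {47}
|AC| ∈ [5, 89]

|AC| ∈ [5, 89]  (≈ [5.0000, 89.0000])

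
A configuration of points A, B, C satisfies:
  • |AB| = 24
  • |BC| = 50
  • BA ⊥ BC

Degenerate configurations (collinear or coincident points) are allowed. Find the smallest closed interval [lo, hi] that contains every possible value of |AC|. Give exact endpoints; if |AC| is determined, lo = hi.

|AC| = 2·√(769)  (≈ 55.4617)

|AB| ∈ {24}
|BC| ∈ {50}
|AC| ∈ {2·√(769)}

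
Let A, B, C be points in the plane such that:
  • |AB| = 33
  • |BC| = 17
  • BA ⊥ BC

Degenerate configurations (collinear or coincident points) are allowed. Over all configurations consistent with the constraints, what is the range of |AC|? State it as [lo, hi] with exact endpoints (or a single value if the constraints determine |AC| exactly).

|AC| = √(1378)  (≈ 37.1214)

|AB| ∈ {33}
|BC| ∈ {17}
|AC| ∈ {√(1378)}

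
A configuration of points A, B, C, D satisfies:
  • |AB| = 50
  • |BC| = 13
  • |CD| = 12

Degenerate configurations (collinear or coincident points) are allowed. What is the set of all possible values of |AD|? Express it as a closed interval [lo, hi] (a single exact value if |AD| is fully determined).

|AB| ∈ {50}
|BC| ∈ {13}
|CD| ∈ {12}
|AC| ∈ [37, 63]
|BD| ∈ [1, 25]
|AD| ∈ [25, 75]

|AD| ∈ [25, 75]  (≈ [25.0000, 75.0000])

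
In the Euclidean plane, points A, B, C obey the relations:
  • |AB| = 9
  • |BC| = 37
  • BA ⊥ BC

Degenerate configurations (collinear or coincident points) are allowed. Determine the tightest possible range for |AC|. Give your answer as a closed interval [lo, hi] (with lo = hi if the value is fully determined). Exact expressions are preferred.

|AC| = 5·√(58)  (≈ 38.0789)

|AB| ∈ {9}
|BC| ∈ {37}
|AC| ∈ {5·√(58)}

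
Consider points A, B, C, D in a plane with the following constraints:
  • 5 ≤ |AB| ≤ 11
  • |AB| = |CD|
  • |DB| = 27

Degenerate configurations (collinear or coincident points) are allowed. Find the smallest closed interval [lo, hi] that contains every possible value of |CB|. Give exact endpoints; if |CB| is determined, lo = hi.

|AB| ∈ [5, 11]
|BD| ∈ {27}
|CD| ∈ [5, 11]
|AD| ∈ [16, 38]
|BC| ∈ [16, 38]
|AC| ∈ [5, 49]

|CB| ∈ [16, 38]  (≈ [16.0000, 38.0000])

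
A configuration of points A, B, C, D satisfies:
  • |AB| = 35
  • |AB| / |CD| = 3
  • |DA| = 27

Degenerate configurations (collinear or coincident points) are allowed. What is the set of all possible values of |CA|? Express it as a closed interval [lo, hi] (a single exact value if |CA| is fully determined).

|AB| ∈ {35}
|AD| ∈ {27}
|CD| ∈ {35/3}
|BD| ∈ [8, 62]
|AC| ∈ [46/3, 116/3]
|BC| ∈ [0, 221/3]

|CA| ∈ [46/3, 116/3]  (≈ [15.3333, 38.6667])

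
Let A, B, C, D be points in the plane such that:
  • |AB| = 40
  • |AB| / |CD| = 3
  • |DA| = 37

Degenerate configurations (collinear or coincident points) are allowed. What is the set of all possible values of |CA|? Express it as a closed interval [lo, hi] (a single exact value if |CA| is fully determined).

|CA| ∈ [71/3, 151/3]  (≈ [23.6667, 50.3333])

|AB| ∈ {40}
|AD| ∈ {37}
|CD| ∈ {40/3}
|BD| ∈ [3, 77]
|AC| ∈ [71/3, 151/3]
|BC| ∈ [0, 271/3]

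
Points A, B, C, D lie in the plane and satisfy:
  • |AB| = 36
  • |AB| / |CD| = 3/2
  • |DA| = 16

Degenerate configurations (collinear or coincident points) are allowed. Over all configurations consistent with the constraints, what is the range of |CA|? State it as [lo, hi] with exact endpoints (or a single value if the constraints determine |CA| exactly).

|AB| ∈ {36}
|AD| ∈ {16}
|CD| ∈ {24}
|BD| ∈ [20, 52]
|AC| ∈ [8, 40]
|BC| ∈ [0, 76]

|CA| ∈ [8, 40]  (≈ [8.0000, 40.0000])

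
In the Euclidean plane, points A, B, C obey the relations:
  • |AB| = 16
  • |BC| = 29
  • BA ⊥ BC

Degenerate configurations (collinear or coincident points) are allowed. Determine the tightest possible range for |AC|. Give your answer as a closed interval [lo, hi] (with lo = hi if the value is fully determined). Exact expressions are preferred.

|AB| ∈ {16}
|BC| ∈ {29}
|AC| ∈ {√(1097)}

|AC| = √(1097)  (≈ 33.1210)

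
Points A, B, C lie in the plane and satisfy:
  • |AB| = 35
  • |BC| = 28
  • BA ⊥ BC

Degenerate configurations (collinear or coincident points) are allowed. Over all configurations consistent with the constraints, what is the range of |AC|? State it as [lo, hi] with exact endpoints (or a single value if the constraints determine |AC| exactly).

|AC| = 7·√(41)  (≈ 44.8219)

|AB| ∈ {35}
|BC| ∈ {28}
|AC| ∈ {7·√(41)}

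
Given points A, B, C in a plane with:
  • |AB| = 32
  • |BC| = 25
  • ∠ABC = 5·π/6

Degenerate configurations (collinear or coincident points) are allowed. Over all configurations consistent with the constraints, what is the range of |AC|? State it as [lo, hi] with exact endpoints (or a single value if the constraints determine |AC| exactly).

|AC| = √(800·√(3) + 1649)  (≈ 55.0876)

|AB| ∈ {32}
|BC| ∈ {25}
|AC| ∈ {√(800·√(3) + 1649)}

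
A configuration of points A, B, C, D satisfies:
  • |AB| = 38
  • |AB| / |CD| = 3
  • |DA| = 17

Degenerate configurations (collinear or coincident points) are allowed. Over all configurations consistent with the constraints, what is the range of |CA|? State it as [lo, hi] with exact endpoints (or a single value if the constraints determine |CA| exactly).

|CA| ∈ [13/3, 89/3]  (≈ [4.3333, 29.6667])

|AB| ∈ {38}
|AD| ∈ {17}
|CD| ∈ {38/3}
|BD| ∈ [21, 55]
|AC| ∈ [13/3, 89/3]
|BC| ∈ [25/3, 203/3]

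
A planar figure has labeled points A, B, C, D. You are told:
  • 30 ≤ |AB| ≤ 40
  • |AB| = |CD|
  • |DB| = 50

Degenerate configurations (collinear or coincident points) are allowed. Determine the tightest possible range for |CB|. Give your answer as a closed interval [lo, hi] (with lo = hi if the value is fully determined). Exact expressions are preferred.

|CB| ∈ [10, 90]  (≈ [10.0000, 90.0000])

|AB| ∈ [30, 40]
|BD| ∈ {50}
|CD| ∈ [30, 40]
|AD| ∈ [10, 90]
|BC| ∈ [10, 90]
|AC| ∈ [0, 130]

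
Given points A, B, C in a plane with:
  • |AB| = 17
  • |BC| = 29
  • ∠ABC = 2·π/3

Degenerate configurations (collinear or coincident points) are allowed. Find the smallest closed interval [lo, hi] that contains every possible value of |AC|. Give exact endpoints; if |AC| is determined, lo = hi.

|AB| ∈ {17}
|BC| ∈ {29}
|AC| ∈ {√(1623)}

|AC| = √(1623)  (≈ 40.2865)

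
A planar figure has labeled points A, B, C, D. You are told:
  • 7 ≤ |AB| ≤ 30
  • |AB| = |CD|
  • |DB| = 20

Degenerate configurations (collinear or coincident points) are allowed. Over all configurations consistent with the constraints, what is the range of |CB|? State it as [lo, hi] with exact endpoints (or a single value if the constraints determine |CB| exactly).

|CB| ∈ [0, 50]  (≈ [0.0000, 50.0000])

|AB| ∈ [7, 30]
|BD| ∈ {20}
|CD| ∈ [7, 30]
|AD| ∈ [0, 50]
|BC| ∈ [0, 50]
|AC| ∈ [0, 80]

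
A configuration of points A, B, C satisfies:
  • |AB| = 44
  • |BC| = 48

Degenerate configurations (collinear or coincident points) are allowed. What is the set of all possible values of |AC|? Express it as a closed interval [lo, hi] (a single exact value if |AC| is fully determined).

|AB| ∈ {44}
|BC| ∈ {48}
|AC| ∈ [4, 92]

|AC| ∈ [4, 92]  (≈ [4.0000, 92.0000])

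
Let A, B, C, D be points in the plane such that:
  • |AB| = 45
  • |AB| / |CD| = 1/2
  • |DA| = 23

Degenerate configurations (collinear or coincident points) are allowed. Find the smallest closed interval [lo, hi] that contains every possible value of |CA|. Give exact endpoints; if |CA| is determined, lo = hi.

|AB| ∈ {45}
|AD| ∈ {23}
|CD| ∈ {90}
|BD| ∈ [22, 68]
|AC| ∈ [67, 113]
|BC| ∈ [22, 158]

|CA| ∈ [67, 113]  (≈ [67.0000, 113.0000])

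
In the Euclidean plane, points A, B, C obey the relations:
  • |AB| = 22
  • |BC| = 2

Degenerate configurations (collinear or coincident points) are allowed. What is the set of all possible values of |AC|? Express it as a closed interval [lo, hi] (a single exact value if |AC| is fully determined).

|AC| ∈ [20, 24]  (≈ [20.0000, 24.0000])

|AB| ∈ {22}
|BC| ∈ {2}
|AC| ∈ [20, 24]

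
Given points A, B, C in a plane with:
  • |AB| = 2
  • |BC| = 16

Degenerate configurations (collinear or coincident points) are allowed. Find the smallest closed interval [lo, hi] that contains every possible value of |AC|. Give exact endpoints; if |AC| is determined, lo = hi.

|AB| ∈ {2}
|BC| ∈ {16}
|AC| ∈ [14, 18]

|AC| ∈ [14, 18]  (≈ [14.0000, 18.0000])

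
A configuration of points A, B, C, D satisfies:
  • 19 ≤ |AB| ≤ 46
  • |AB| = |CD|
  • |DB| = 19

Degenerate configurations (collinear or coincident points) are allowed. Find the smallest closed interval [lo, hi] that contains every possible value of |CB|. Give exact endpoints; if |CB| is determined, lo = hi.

|CB| ∈ [0, 65]  (≈ [0.0000, 65.0000])

|AB| ∈ [19, 46]
|BD| ∈ {19}
|CD| ∈ [19, 46]
|AD| ∈ [0, 65]
|BC| ∈ [0, 65]
|AC| ∈ [0, 111]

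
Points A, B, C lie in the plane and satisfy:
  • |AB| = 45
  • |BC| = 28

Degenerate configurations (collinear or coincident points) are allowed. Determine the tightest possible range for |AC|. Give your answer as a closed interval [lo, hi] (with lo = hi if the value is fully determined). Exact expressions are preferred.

|AC| ∈ [17, 73]  (≈ [17.0000, 73.0000])

|AB| ∈ {45}
|BC| ∈ {28}
|AC| ∈ [17, 73]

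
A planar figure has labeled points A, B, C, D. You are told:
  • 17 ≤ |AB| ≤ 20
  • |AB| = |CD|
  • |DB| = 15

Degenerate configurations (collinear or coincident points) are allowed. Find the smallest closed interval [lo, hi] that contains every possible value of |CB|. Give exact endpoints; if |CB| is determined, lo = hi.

|AB| ∈ [17, 20]
|BD| ∈ {15}
|CD| ∈ [17, 20]
|AD| ∈ [2, 35]
|BC| ∈ [2, 35]
|AC| ∈ [0, 55]

|CB| ∈ [2, 35]  (≈ [2.0000, 35.0000])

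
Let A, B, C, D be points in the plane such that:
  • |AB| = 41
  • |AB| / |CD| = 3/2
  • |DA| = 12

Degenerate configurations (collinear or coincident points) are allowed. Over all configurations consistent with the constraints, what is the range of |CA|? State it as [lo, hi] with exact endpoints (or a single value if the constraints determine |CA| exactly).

|AB| ∈ {41}
|AD| ∈ {12}
|CD| ∈ {82/3}
|BD| ∈ [29, 53]
|AC| ∈ [46/3, 118/3]
|BC| ∈ [5/3, 241/3]

|CA| ∈ [46/3, 118/3]  (≈ [15.3333, 39.3333])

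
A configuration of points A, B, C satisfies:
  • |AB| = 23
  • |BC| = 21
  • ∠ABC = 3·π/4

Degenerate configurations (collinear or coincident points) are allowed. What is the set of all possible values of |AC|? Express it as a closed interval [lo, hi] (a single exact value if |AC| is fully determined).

|AC| = √(483·√(2) + 970)  (≈ 40.6579)

|AB| ∈ {23}
|BC| ∈ {21}
|AC| ∈ {√(483·√(2) + 970)}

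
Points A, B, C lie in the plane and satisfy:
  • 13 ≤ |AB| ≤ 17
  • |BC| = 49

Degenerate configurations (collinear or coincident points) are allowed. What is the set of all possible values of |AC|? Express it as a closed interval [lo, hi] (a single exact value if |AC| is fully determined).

|AC| ∈ [32, 66]  (≈ [32.0000, 66.0000])

|AB| ∈ [13, 17]
|BC| ∈ {49}
|AC| ∈ [32, 66]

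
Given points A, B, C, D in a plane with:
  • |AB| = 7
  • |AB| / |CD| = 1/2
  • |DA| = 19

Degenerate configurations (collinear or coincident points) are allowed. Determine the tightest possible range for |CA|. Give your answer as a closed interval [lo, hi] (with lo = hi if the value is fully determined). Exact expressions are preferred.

|AB| ∈ {7}
|AD| ∈ {19}
|CD| ∈ {14}
|BD| ∈ [12, 26]
|AC| ∈ [5, 33]
|BC| ∈ [0, 40]

|CA| ∈ [5, 33]  (≈ [5.0000, 33.0000])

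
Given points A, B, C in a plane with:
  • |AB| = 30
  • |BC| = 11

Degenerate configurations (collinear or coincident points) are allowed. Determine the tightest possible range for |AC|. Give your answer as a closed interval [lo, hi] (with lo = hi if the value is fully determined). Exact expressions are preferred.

|AC| ∈ [19, 41]  (≈ [19.0000, 41.0000])

|AB| ∈ {30}
|BC| ∈ {11}
|AC| ∈ [19, 41]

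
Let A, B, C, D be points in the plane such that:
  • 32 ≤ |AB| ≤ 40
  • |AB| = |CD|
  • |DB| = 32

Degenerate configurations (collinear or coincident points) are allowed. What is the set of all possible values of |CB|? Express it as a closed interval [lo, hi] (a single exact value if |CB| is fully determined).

|CB| ∈ [0, 72]  (≈ [0.0000, 72.0000])

|AB| ∈ [32, 40]
|BD| ∈ {32}
|CD| ∈ [32, 40]
|AD| ∈ [0, 72]
|BC| ∈ [0, 72]
|AC| ∈ [0, 112]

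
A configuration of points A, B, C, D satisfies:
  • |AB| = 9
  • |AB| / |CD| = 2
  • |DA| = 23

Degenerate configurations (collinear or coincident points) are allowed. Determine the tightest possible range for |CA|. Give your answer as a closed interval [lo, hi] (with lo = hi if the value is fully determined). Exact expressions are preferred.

|AB| ∈ {9}
|AD| ∈ {23}
|CD| ∈ {9/2}
|BD| ∈ [14, 32]
|AC| ∈ [37/2, 55/2]
|BC| ∈ [19/2, 73/2]

|CA| ∈ [37/2, 55/2]  (≈ [18.5000, 27.5000])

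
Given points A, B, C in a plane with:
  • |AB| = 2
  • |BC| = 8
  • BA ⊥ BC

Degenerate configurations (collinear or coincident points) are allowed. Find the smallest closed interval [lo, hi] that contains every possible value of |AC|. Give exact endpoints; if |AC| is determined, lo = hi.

|AC| = 2·√(17)  (≈ 8.2462)

|AB| ∈ {2}
|BC| ∈ {8}
|AC| ∈ {2·√(17)}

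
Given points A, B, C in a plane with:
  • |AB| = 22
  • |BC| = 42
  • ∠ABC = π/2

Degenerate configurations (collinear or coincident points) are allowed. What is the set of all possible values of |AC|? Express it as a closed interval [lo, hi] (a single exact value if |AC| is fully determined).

|AB| ∈ {22}
|BC| ∈ {42}
|AC| ∈ {2·√(562)}

|AC| = 2·√(562)  (≈ 47.4131)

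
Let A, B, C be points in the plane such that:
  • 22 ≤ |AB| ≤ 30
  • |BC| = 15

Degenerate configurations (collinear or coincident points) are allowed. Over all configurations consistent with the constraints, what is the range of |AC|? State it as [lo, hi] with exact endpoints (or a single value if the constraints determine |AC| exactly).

|AB| ∈ [22, 30]
|BC| ∈ {15}
|AC| ∈ [7, 45]

|AC| ∈ [7, 45]  (≈ [7.0000, 45.0000])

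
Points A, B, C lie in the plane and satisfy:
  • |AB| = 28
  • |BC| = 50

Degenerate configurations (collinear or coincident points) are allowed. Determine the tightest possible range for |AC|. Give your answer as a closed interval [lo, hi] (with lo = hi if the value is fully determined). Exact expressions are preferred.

|AB| ∈ {28}
|BC| ∈ {50}
|AC| ∈ [22, 78]

|AC| ∈ [22, 78]  (≈ [22.0000, 78.0000])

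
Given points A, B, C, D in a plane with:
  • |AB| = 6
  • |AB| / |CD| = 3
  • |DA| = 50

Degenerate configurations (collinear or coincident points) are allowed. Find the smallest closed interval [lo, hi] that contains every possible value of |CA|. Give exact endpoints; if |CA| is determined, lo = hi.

|CA| ∈ [48, 52]  (≈ [48.0000, 52.0000])

|AB| ∈ {6}
|AD| ∈ {50}
|CD| ∈ {2}
|BD| ∈ [44, 56]
|AC| ∈ [48, 52]
|BC| ∈ [42, 58]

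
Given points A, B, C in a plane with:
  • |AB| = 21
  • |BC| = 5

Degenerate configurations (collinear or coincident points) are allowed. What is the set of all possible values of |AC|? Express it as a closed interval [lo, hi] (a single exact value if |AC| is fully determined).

|AC| ∈ [16, 26]  (≈ [16.0000, 26.0000])

|AB| ∈ {21}
|BC| ∈ {5}
|AC| ∈ [16, 26]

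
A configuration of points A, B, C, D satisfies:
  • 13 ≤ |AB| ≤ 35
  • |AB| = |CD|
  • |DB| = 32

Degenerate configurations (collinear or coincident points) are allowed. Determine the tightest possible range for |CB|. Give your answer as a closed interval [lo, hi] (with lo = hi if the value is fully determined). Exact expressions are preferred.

|AB| ∈ [13, 35]
|BD| ∈ {32}
|CD| ∈ [13, 35]
|AD| ∈ [0, 67]
|BC| ∈ [0, 67]
|AC| ∈ [0, 102]

|CB| ∈ [0, 67]  (≈ [0.0000, 67.0000])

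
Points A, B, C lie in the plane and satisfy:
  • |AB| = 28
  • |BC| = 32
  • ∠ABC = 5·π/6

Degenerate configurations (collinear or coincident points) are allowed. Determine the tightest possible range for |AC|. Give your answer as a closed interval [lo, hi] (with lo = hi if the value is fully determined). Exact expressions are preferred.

|AC| = 4·√(56·√(3) + 113)  (≈ 57.9648)

|AB| ∈ {28}
|BC| ∈ {32}
|AC| ∈ {4·√(56·√(3) + 113)}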